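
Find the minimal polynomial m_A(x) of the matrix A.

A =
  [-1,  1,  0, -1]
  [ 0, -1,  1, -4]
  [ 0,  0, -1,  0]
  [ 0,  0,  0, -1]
x^3 + 3*x^2 + 3*x + 1

The characteristic polynomial is χ_A(x) = (x + 1)^4, so the eigenvalues are known. The minimal polynomial is
  m_A(x) = Π_λ (x − λ)^{k_λ}
where k_λ is the size of the *largest* Jordan block for λ (equivalently, the smallest k with (A − λI)^k v = 0 for every generalised eigenvector v of λ).

  λ = -1: largest Jordan block has size 3, contributing (x + 1)^3

So m_A(x) = (x + 1)^3 = x^3 + 3*x^2 + 3*x + 1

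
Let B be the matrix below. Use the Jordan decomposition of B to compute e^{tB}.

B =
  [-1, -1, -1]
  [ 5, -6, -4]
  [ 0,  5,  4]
e^{tB} =
  [-5*t^2*exp(-t)/2 + exp(-t), -t*exp(-t), -t^2*exp(-t)/2 - t*exp(-t)]
  [-25*t^2*exp(-t)/2 + 5*t*exp(-t), -5*t*exp(-t) + exp(-t), -5*t^2*exp(-t)/2 - 4*t*exp(-t)]
  [25*t^2*exp(-t)/2, 5*t*exp(-t), 5*t^2*exp(-t)/2 + 5*t*exp(-t) + exp(-t)]

Strategy: write B = P · J · P⁻¹ where J is a Jordan canonical form, so e^{tB} = P · e^{tJ} · P⁻¹, and e^{tJ} can be computed block-by-block.

B has Jordan form
J =
  [-1,  1,  0]
  [ 0, -1,  1]
  [ 0,  0, -1]
(up to reordering of blocks).

Per-block formulas:
  For a 3×3 Jordan block J_3(-1): exp(t · J_3(-1)) = e^(-1t)·(I + t·N + (t^2/2)·N^2), where N is the 3×3 nilpotent shift.

After assembling e^{tJ} and conjugating by P, we get:

e^{tB} =
  [-5*t^2*exp(-t)/2 + exp(-t), -t*exp(-t), -t^2*exp(-t)/2 - t*exp(-t)]
  [-25*t^2*exp(-t)/2 + 5*t*exp(-t), -5*t*exp(-t) + exp(-t), -5*t^2*exp(-t)/2 - 4*t*exp(-t)]
  [25*t^2*exp(-t)/2, 5*t*exp(-t), 5*t^2*exp(-t)/2 + 5*t*exp(-t) + exp(-t)]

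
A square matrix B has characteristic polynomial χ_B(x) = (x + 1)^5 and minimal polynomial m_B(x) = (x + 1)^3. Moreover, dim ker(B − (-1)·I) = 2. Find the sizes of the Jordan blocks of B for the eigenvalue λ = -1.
Block sizes for λ = -1: [3, 2]

Step 1 — from the characteristic polynomial, algebraic multiplicity of λ = -1 is 5. From dim ker(B − (-1)·I) = 2, there are exactly 2 Jordan blocks for λ = -1.
Step 2 — from the minimal polynomial, the factor (x + 1)^3 tells us the largest block for λ = -1 has size 3.
Step 3 — with total size 5, 2 blocks, and largest block 3, the block sizes (in nonincreasing order) are [3, 2].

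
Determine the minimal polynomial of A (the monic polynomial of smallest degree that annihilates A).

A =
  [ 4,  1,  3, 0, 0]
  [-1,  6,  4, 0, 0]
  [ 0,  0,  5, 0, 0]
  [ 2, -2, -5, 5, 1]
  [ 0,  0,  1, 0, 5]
x^3 - 15*x^2 + 75*x - 125

The characteristic polynomial is χ_A(x) = (x - 5)^5, so the eigenvalues are known. The minimal polynomial is
  m_A(x) = Π_λ (x − λ)^{k_λ}
where k_λ is the size of the *largest* Jordan block for λ (equivalently, the smallest k with (A − λI)^k v = 0 for every generalised eigenvector v of λ).

  λ = 5: largest Jordan block has size 3, contributing (x − 5)^3

So m_A(x) = (x - 5)^3 = x^3 - 15*x^2 + 75*x - 125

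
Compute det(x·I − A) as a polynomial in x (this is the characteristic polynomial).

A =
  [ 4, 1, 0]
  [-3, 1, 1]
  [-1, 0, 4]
x^3 - 9*x^2 + 27*x - 27

Expanding det(x·I − A) (e.g. by cofactor expansion or by noting that A is similar to its Jordan form J, which has the same characteristic polynomial as A) gives
  χ_A(x) = x^3 - 9*x^2 + 27*x - 27
which factors as (x - 3)^3. The eigenvalues (with algebraic multiplicities) are λ = 3 with multiplicity 3.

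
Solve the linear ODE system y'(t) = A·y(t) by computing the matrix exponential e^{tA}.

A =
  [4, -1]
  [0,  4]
e^{tA} =
  [exp(4*t), -t*exp(4*t)]
  [0, exp(4*t)]

Strategy: write A = P · J · P⁻¹ where J is a Jordan canonical form, so e^{tA} = P · e^{tJ} · P⁻¹, and e^{tJ} can be computed block-by-block.

A has Jordan form
J =
  [4, 1]
  [0, 4]
(up to reordering of blocks).

Per-block formulas:
  For a 2×2 Jordan block J_2(4): exp(t · J_2(4)) = e^(4t)·(I + t·N), where N is the 2×2 nilpotent shift.

After assembling e^{tJ} and conjugating by P, we get:

e^{tA} =
  [exp(4*t), -t*exp(4*t)]
  [0, exp(4*t)]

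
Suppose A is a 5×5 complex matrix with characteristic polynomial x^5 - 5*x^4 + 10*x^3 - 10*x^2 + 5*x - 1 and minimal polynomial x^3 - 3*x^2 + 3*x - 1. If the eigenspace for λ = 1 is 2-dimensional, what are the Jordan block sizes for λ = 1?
Block sizes for λ = 1: [3, 2]

Step 1 — from the characteristic polynomial, algebraic multiplicity of λ = 1 is 5. From dim ker(A − (1)·I) = 2, there are exactly 2 Jordan blocks for λ = 1.
Step 2 — from the minimal polynomial, the factor (x − 1)^3 tells us the largest block for λ = 1 has size 3.
Step 3 — with total size 5, 2 blocks, and largest block 3, the block sizes (in nonincreasing order) are [3, 2].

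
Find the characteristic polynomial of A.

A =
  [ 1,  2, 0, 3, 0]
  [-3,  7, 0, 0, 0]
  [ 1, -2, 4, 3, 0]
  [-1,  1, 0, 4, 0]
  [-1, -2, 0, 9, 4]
x^5 - 20*x^4 + 160*x^3 - 640*x^2 + 1280*x - 1024

Expanding det(x·I − A) (e.g. by cofactor expansion or by noting that A is similar to its Jordan form J, which has the same characteristic polynomial as A) gives
  χ_A(x) = x^5 - 20*x^4 + 160*x^3 - 640*x^2 + 1280*x - 1024
which factors as (x - 4)^5. The eigenvalues (with algebraic multiplicities) are λ = 4 with multiplicity 5.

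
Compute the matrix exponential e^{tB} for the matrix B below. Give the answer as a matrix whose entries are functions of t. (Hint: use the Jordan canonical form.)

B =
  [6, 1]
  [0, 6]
e^{tB} =
  [exp(6*t), t*exp(6*t)]
  [0, exp(6*t)]

Strategy: write B = P · J · P⁻¹ where J is a Jordan canonical form, so e^{tB} = P · e^{tJ} · P⁻¹, and e^{tJ} can be computed block-by-block.

B has Jordan form
J =
  [6, 1]
  [0, 6]
(up to reordering of blocks).

Per-block formulas:
  For a 2×2 Jordan block J_2(6): exp(t · J_2(6)) = e^(6t)·(I + t·N), where N is the 2×2 nilpotent shift.

After assembling e^{tJ} and conjugating by P, we get:

e^{tB} =
  [exp(6*t), t*exp(6*t)]
  [0, exp(6*t)]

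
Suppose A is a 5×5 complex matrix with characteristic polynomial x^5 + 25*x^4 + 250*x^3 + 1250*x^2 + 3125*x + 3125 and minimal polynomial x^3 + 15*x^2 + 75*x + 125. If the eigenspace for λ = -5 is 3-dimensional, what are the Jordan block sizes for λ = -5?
Block sizes for λ = -5: [3, 1, 1]

Step 1 — from the characteristic polynomial, algebraic multiplicity of λ = -5 is 5. From dim ker(A − (-5)·I) = 3, there are exactly 3 Jordan blocks for λ = -5.
Step 2 — from the minimal polynomial, the factor (x + 5)^3 tells us the largest block for λ = -5 has size 3.
Step 3 — with total size 5, 3 blocks, and largest block 3, the block sizes (in nonincreasing order) are [3, 1, 1].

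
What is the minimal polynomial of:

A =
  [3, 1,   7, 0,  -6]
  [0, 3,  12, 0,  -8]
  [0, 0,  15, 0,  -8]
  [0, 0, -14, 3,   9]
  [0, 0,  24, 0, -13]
x^3 - 5*x^2 + 3*x + 9

The characteristic polynomial is χ_A(x) = (x - 3)^4*(x + 1), so the eigenvalues are known. The minimal polynomial is
  m_A(x) = Π_λ (x − λ)^{k_λ}
where k_λ is the size of the *largest* Jordan block for λ (equivalently, the smallest k with (A − λI)^k v = 0 for every generalised eigenvector v of λ).

  λ = -1: largest Jordan block has size 1, contributing (x + 1)
  λ = 3: largest Jordan block has size 2, contributing (x − 3)^2

So m_A(x) = (x - 3)^2*(x + 1) = x^3 - 5*x^2 + 3*x + 9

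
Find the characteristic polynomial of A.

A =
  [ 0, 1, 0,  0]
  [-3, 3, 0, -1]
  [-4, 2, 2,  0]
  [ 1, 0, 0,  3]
x^4 - 8*x^3 + 24*x^2 - 32*x + 16

Expanding det(x·I − A) (e.g. by cofactor expansion or by noting that A is similar to its Jordan form J, which has the same characteristic polynomial as A) gives
  χ_A(x) = x^4 - 8*x^3 + 24*x^2 - 32*x + 16
which factors as (x - 2)^4. The eigenvalues (with algebraic multiplicities) are λ = 2 with multiplicity 4.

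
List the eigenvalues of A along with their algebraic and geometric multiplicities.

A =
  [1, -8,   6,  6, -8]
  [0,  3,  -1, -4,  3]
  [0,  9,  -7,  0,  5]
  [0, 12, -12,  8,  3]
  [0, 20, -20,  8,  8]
λ = 1: alg = 1, geom = 1; λ = 2: alg = 2, geom = 1; λ = 4: alg = 2, geom = 1

Step 1 — factor the characteristic polynomial to read off the algebraic multiplicities:
  χ_A(x) = (x - 4)^2*(x - 2)^2*(x - 1)

Step 2 — compute geometric multiplicities via the rank-nullity identity g(λ) = n − rank(A − λI):
  rank(A − (1)·I) = 4, so dim ker(A − (1)·I) = n − 4 = 1
  rank(A − (2)·I) = 4, so dim ker(A − (2)·I) = n − 4 = 1
  rank(A − (4)·I) = 4, so dim ker(A − (4)·I) = n − 4 = 1

Summary:
  λ = 1: algebraic multiplicity = 1, geometric multiplicity = 1
  λ = 2: algebraic multiplicity = 2, geometric multiplicity = 1
  λ = 4: algebraic multiplicity = 2, geometric multiplicity = 1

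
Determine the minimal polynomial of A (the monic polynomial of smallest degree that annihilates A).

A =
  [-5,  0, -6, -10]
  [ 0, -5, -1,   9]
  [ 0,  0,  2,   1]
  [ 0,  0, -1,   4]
x^3 - x^2 - 21*x + 45

The characteristic polynomial is χ_A(x) = (x - 3)^2*(x + 5)^2, so the eigenvalues are known. The minimal polynomial is
  m_A(x) = Π_λ (x − λ)^{k_λ}
where k_λ is the size of the *largest* Jordan block for λ (equivalently, the smallest k with (A − λI)^k v = 0 for every generalised eigenvector v of λ).

  λ = -5: largest Jordan block has size 1, contributing (x + 5)
  λ = 3: largest Jordan block has size 2, contributing (x − 3)^2

So m_A(x) = (x - 3)^2*(x + 5) = x^3 - x^2 - 21*x + 45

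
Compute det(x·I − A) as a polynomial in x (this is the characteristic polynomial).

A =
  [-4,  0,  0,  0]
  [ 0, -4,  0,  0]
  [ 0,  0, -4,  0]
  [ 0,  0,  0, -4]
x^4 + 16*x^3 + 96*x^2 + 256*x + 256

Expanding det(x·I − A) (e.g. by cofactor expansion or by noting that A is similar to its Jordan form J, which has the same characteristic polynomial as A) gives
  χ_A(x) = x^4 + 16*x^3 + 96*x^2 + 256*x + 256
which factors as (x + 4)^4. The eigenvalues (with algebraic multiplicities) are λ = -4 with multiplicity 4.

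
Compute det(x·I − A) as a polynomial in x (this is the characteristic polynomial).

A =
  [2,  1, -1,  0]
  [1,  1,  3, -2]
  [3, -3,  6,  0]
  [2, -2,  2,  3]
x^4 - 12*x^3 + 54*x^2 - 108*x + 81

Expanding det(x·I − A) (e.g. by cofactor expansion or by noting that A is similar to its Jordan form J, which has the same characteristic polynomial as A) gives
  χ_A(x) = x^4 - 12*x^3 + 54*x^2 - 108*x + 81
which factors as (x - 3)^4. The eigenvalues (with algebraic multiplicities) are λ = 3 with multiplicity 4.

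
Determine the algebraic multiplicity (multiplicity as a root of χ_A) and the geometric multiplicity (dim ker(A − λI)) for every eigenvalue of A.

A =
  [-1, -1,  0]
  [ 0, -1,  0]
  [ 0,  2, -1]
λ = -1: alg = 3, geom = 2

Step 1 — factor the characteristic polynomial to read off the algebraic multiplicities:
  χ_A(x) = (x + 1)^3

Step 2 — compute geometric multiplicities via the rank-nullity identity g(λ) = n − rank(A − λI):
  rank(A − (-1)·I) = 1, so dim ker(A − (-1)·I) = n − 1 = 2

Summary:
  λ = -1: algebraic multiplicity = 3, geometric multiplicity = 2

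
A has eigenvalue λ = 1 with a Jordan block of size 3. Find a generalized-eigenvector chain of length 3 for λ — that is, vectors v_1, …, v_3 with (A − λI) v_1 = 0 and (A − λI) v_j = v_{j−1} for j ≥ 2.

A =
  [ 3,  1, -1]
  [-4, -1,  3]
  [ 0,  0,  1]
A Jordan chain for λ = 1 of length 3:
v_1 = (1, -2, 0)ᵀ
v_2 = (-1, 3, 0)ᵀ
v_3 = (0, 0, 1)ᵀ

Let N = A − (1)·I. We want v_3 with N^3 v_3 = 0 but N^2 v_3 ≠ 0; then v_{j-1} := N · v_j for j = 3, …, 2.

Pick v_3 = (0, 0, 1)ᵀ.
Then v_2 = N · v_3 = (-1, 3, 0)ᵀ.
Then v_1 = N · v_2 = (1, -2, 0)ᵀ.

Sanity check: (A − (1)·I) v_1 = (0, 0, 0)ᵀ = 0. ✓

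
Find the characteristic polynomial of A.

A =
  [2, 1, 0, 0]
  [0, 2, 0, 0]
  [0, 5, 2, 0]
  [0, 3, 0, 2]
x^4 - 8*x^3 + 24*x^2 - 32*x + 16

Expanding det(x·I − A) (e.g. by cofactor expansion or by noting that A is similar to its Jordan form J, which has the same characteristic polynomial as A) gives
  χ_A(x) = x^4 - 8*x^3 + 24*x^2 - 32*x + 16
which factors as (x - 2)^4. The eigenvalues (with algebraic multiplicities) are λ = 2 with multiplicity 4.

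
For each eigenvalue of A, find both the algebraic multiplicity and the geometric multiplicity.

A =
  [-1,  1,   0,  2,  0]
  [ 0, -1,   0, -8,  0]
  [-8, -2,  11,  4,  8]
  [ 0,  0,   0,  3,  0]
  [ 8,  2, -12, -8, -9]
λ = -1: alg = 3, geom = 2; λ = 3: alg = 2, geom = 2

Step 1 — factor the characteristic polynomial to read off the algebraic multiplicities:
  χ_A(x) = (x - 3)^2*(x + 1)^3

Step 2 — compute geometric multiplicities via the rank-nullity identity g(λ) = n − rank(A − λI):
  rank(A − (-1)·I) = 3, so dim ker(A − (-1)·I) = n − 3 = 2
  rank(A − (3)·I) = 3, so dim ker(A − (3)·I) = n − 3 = 2

Summary:
  λ = -1: algebraic multiplicity = 3, geometric multiplicity = 2
  λ = 3: algebraic multiplicity = 2, geometric multiplicity = 2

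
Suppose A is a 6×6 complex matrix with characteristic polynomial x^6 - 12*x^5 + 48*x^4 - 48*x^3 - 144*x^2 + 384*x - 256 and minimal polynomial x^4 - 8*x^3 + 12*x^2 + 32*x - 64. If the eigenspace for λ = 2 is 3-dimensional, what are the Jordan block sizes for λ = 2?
Block sizes for λ = 2: [1, 1, 1]

Step 1 — from the characteristic polynomial, algebraic multiplicity of λ = 2 is 3. From dim ker(A − (2)·I) = 3, there are exactly 3 Jordan blocks for λ = 2.
Step 2 — from the minimal polynomial, the factor (x − 2) tells us the largest block for λ = 2 has size 1.
Step 3 — with total size 3, 3 blocks, and largest block 1, the block sizes (in nonincreasing order) are [1, 1, 1].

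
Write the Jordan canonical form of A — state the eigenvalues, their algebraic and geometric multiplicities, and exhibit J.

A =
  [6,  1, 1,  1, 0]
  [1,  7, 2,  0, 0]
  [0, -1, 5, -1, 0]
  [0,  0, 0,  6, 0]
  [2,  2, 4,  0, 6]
J_3(6) ⊕ J_1(6) ⊕ J_1(6)

The characteristic polynomial is
  det(x·I − A) = x^5 - 30*x^4 + 360*x^3 - 2160*x^2 + 6480*x - 7776 = (x - 6)^5

Eigenvalues and multiplicities (the geometric multiplicity of λ is n − rank(A − λI), which equals the number of Jordan blocks for λ):
  λ = 6: algebraic multiplicity = 5, geometric multiplicity = 3

Determining the block sizes for each eigenvalue:
  λ = 6: with am = 5 and gm = 3, the partition is not yet determined (e.g. several partitions of 5 into 3 parts exist). Let N = A − (6)·I. Computing rank(N^1) = 2, rank(N^2) = 1, rank(N^3) = 0; the number of blocks of size ≥ j is rank(N^{j−1}) − rank(N^j), giving [3, 1, 1]. So we have 1 block(s) of size 3, 2 block(s) of size 1 → block sizes [3, 1, 1]

Assembling the blocks gives a Jordan form
J =
  [6, 1, 0, 0, 0]
  [0, 6, 1, 0, 0]
  [0, 0, 6, 0, 0]
  [0, 0, 0, 6, 0]
  [0, 0, 0, 0, 6]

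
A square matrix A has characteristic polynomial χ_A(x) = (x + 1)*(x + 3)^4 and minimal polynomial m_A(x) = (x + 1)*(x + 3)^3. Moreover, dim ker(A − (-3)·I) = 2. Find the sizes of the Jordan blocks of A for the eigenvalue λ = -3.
Block sizes for λ = -3: [3, 1]

Step 1 — from the characteristic polynomial, algebraic multiplicity of λ = -3 is 4. From dim ker(A − (-3)·I) = 2, there are exactly 2 Jordan blocks for λ = -3.
Step 2 — from the minimal polynomial, the factor (x + 3)^3 tells us the largest block for λ = -3 has size 3.
Step 3 — with total size 4, 2 blocks, and largest block 3, the block sizes (in nonincreasing order) are [3, 1].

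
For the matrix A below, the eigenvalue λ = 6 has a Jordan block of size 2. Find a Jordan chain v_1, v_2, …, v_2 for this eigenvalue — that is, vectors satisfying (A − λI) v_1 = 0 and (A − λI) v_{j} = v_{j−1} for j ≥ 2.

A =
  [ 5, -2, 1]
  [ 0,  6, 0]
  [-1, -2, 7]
A Jordan chain for λ = 6 of length 2:
v_1 = (-1, 0, -1)ᵀ
v_2 = (1, 0, 0)ᵀ

Let N = A − (6)·I. We want v_2 with N^2 v_2 = 0 but N^1 v_2 ≠ 0; then v_{j-1} := N · v_j for j = 2, …, 2.

Pick v_2 = (1, 0, 0)ᵀ.
Then v_1 = N · v_2 = (-1, 0, -1)ᵀ.

Sanity check: (A − (6)·I) v_1 = (0, 0, 0)ᵀ = 0. ✓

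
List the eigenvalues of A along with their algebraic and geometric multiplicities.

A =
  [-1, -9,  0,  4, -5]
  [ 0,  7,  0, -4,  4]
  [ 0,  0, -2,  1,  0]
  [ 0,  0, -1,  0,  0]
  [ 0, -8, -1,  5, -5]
λ = -1: alg = 4, geom = 2; λ = 3: alg = 1, geom = 1

Step 1 — factor the characteristic polynomial to read off the algebraic multiplicities:
  χ_A(x) = (x - 3)*(x + 1)^4

Step 2 — compute geometric multiplicities via the rank-nullity identity g(λ) = n − rank(A − λI):
  rank(A − (-1)·I) = 3, so dim ker(A − (-1)·I) = n − 3 = 2
  rank(A − (3)·I) = 4, so dim ker(A − (3)·I) = n − 4 = 1

Summary:
  λ = -1: algebraic multiplicity = 4, geometric multiplicity = 2
  λ = 3: algebraic multiplicity = 1, geometric multiplicity = 1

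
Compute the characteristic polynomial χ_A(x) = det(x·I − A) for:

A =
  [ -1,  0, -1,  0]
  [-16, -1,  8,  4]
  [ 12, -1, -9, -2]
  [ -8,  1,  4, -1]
x^4 + 12*x^3 + 54*x^2 + 108*x + 81

Expanding det(x·I − A) (e.g. by cofactor expansion or by noting that A is similar to its Jordan form J, which has the same characteristic polynomial as A) gives
  χ_A(x) = x^4 + 12*x^3 + 54*x^2 + 108*x + 81
which factors as (x + 3)^4. The eigenvalues (with algebraic multiplicities) are λ = -3 with multiplicity 4.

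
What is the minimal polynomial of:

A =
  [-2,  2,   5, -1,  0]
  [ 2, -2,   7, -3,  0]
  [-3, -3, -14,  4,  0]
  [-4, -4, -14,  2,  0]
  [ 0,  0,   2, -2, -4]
x^3 + 12*x^2 + 48*x + 64

The characteristic polynomial is χ_A(x) = (x + 4)^5, so the eigenvalues are known. The minimal polynomial is
  m_A(x) = Π_λ (x − λ)^{k_λ}
where k_λ is the size of the *largest* Jordan block for λ (equivalently, the smallest k with (A − λI)^k v = 0 for every generalised eigenvector v of λ).

  λ = -4: largest Jordan block has size 3, contributing (x + 4)^3

So m_A(x) = (x + 4)^3 = x^3 + 12*x^2 + 48*x + 64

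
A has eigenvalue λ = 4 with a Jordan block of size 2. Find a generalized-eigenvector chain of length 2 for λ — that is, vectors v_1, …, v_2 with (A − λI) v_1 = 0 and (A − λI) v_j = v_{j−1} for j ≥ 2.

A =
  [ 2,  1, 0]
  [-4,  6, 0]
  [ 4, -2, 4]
A Jordan chain for λ = 4 of length 2:
v_1 = (-2, -4, 4)ᵀ
v_2 = (1, 0, 0)ᵀ

Let N = A − (4)·I. We want v_2 with N^2 v_2 = 0 but N^1 v_2 ≠ 0; then v_{j-1} := N · v_j for j = 2, …, 2.

Pick v_2 = (1, 0, 0)ᵀ.
Then v_1 = N · v_2 = (-2, -4, 4)ᵀ.

Sanity check: (A − (4)·I) v_1 = (0, 0, 0)ᵀ = 0. ✓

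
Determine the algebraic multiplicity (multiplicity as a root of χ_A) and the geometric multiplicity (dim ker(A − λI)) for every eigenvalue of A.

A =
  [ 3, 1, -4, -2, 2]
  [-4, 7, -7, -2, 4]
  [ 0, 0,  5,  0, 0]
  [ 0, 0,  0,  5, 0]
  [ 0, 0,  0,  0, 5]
λ = 5: alg = 5, geom = 3

Step 1 — factor the characteristic polynomial to read off the algebraic multiplicities:
  χ_A(x) = (x - 5)^5

Step 2 — compute geometric multiplicities via the rank-nullity identity g(λ) = n − rank(A − λI):
  rank(A − (5)·I) = 2, so dim ker(A − (5)·I) = n − 2 = 3

Summary:
  λ = 5: algebraic multiplicity = 5, geometric multiplicity = 3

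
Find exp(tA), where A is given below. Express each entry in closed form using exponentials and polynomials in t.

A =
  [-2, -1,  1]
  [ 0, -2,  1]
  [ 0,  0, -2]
e^{tA} =
  [exp(-2*t), -t*exp(-2*t), -t^2*exp(-2*t)/2 + t*exp(-2*t)]
  [0, exp(-2*t), t*exp(-2*t)]
  [0, 0, exp(-2*t)]

Strategy: write A = P · J · P⁻¹ where J is a Jordan canonical form, so e^{tA} = P · e^{tJ} · P⁻¹, and e^{tJ} can be computed block-by-block.

A has Jordan form
J =
  [-2,  1,  0]
  [ 0, -2,  1]
  [ 0,  0, -2]
(up to reordering of blocks).

Per-block formulas:
  For a 3×3 Jordan block J_3(-2): exp(t · J_3(-2)) = e^(-2t)·(I + t·N + (t^2/2)·N^2), where N is the 3×3 nilpotent shift.

After assembling e^{tJ} and conjugating by P, we get:

e^{tA} =
  [exp(-2*t), -t*exp(-2*t), -t^2*exp(-2*t)/2 + t*exp(-2*t)]
  [0, exp(-2*t), t*exp(-2*t)]
  [0, 0, exp(-2*t)]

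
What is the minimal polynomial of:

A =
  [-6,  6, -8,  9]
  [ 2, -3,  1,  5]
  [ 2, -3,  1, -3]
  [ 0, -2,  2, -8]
x^2 + 8*x + 16

The characteristic polynomial is χ_A(x) = (x + 4)^4, so the eigenvalues are known. The minimal polynomial is
  m_A(x) = Π_λ (x − λ)^{k_λ}
where k_λ is the size of the *largest* Jordan block for λ (equivalently, the smallest k with (A − λI)^k v = 0 for every generalised eigenvector v of λ).

  λ = -4: largest Jordan block has size 2, contributing (x + 4)^2

So m_A(x) = (x + 4)^2 = x^2 + 8*x + 16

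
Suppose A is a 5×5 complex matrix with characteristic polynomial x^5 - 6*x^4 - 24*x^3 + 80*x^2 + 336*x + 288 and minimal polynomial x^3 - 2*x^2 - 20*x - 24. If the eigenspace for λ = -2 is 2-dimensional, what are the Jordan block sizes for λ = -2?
Block sizes for λ = -2: [2, 1]

Step 1 — from the characteristic polynomial, algebraic multiplicity of λ = -2 is 3. From dim ker(A − (-2)·I) = 2, there are exactly 2 Jordan blocks for λ = -2.
Step 2 — from the minimal polynomial, the factor (x + 2)^2 tells us the largest block for λ = -2 has size 2.
Step 3 — with total size 3, 2 blocks, and largest block 2, the block sizes (in nonincreasing order) are [2, 1].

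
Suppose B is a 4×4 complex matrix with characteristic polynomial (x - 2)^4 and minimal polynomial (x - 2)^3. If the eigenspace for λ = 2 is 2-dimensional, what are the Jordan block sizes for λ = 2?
Block sizes for λ = 2: [3, 1]

Step 1 — from the characteristic polynomial, algebraic multiplicity of λ = 2 is 4. From dim ker(B − (2)·I) = 2, there are exactly 2 Jordan blocks for λ = 2.
Step 2 — from the minimal polynomial, the factor (x − 2)^3 tells us the largest block for λ = 2 has size 3.
Step 3 — with total size 4, 2 blocks, and largest block 3, the block sizes (in nonincreasing order) are [3, 1].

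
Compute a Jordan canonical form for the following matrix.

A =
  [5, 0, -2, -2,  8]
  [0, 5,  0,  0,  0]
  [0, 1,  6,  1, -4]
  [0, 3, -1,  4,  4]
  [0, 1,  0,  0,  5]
J_2(5) ⊕ J_2(5) ⊕ J_1(5)

The characteristic polynomial is
  det(x·I − A) = x^5 - 25*x^4 + 250*x^3 - 1250*x^2 + 3125*x - 3125 = (x - 5)^5

Eigenvalues and multiplicities (the geometric multiplicity of λ is n − rank(A − λI), which equals the number of Jordan blocks for λ):
  λ = 5: algebraic multiplicity = 5, geometric multiplicity = 3

Determining the block sizes for each eigenvalue:
  λ = 5: with am = 5 and gm = 3, the partition is not yet determined (e.g. several partitions of 5 into 3 parts exist). Let N = A − (5)·I. Computing rank(N^1) = 2, rank(N^2) = 0; the number of blocks of size ≥ j is rank(N^{j−1}) − rank(N^j), giving [3, 2]. So we have 2 block(s) of size 2, 1 block(s) of size 1 → block sizes [2, 2, 1]

Assembling the blocks gives a Jordan form
J =
  [5, 1, 0, 0, 0]
  [0, 5, 0, 0, 0]
  [0, 0, 5, 1, 0]
  [0, 0, 0, 5, 0]
  [0, 0, 0, 0, 5]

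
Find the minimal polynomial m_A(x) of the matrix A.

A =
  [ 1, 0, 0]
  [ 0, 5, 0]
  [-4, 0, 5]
x^2 - 6*x + 5

The characteristic polynomial is χ_A(x) = (x - 5)^2*(x - 1), so the eigenvalues are known. The minimal polynomial is
  m_A(x) = Π_λ (x − λ)^{k_λ}
where k_λ is the size of the *largest* Jordan block for λ (equivalently, the smallest k with (A − λI)^k v = 0 for every generalised eigenvector v of λ).

  λ = 1: largest Jordan block has size 1, contributing (x − 1)
  λ = 5: largest Jordan block has size 1, contributing (x − 5)

So m_A(x) = (x - 5)*(x - 1) = x^2 - 6*x + 5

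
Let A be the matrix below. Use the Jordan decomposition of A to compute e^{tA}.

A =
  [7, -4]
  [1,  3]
e^{tA} =
  [2*t*exp(5*t) + exp(5*t), -4*t*exp(5*t)]
  [t*exp(5*t), -2*t*exp(5*t) + exp(5*t)]

Strategy: write A = P · J · P⁻¹ where J is a Jordan canonical form, so e^{tA} = P · e^{tJ} · P⁻¹, and e^{tJ} can be computed block-by-block.

A has Jordan form
J =
  [5, 1]
  [0, 5]
(up to reordering of blocks).

Per-block formulas:
  For a 2×2 Jordan block J_2(5): exp(t · J_2(5)) = e^(5t)·(I + t·N), where N is the 2×2 nilpotent shift.

After assembling e^{tJ} and conjugating by P, we get:

e^{tA} =
  [2*t*exp(5*t) + exp(5*t), -4*t*exp(5*t)]
  [t*exp(5*t), -2*t*exp(5*t) + exp(5*t)]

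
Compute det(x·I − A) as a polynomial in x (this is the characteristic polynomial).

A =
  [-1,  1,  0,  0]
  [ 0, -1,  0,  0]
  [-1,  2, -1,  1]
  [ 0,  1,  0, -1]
x^4 + 4*x^3 + 6*x^2 + 4*x + 1

Expanding det(x·I − A) (e.g. by cofactor expansion or by noting that A is similar to its Jordan form J, which has the same characteristic polynomial as A) gives
  χ_A(x) = x^4 + 4*x^3 + 6*x^2 + 4*x + 1
which factors as (x + 1)^4. The eigenvalues (with algebraic multiplicities) are λ = -1 with multiplicity 4.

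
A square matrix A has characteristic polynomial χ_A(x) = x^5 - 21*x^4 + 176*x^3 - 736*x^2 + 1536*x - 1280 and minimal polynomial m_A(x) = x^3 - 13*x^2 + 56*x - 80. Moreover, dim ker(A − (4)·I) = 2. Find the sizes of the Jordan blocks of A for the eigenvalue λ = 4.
Block sizes for λ = 4: [2, 2]

Step 1 — from the characteristic polynomial, algebraic multiplicity of λ = 4 is 4. From dim ker(A − (4)·I) = 2, there are exactly 2 Jordan blocks for λ = 4.
Step 2 — from the minimal polynomial, the factor (x − 4)^2 tells us the largest block for λ = 4 has size 2.
Step 3 — with total size 4, 2 blocks, and largest block 2, the block sizes (in nonincreasing order) are [2, 2].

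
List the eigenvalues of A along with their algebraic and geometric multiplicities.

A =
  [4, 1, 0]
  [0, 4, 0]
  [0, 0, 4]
λ = 4: alg = 3, geom = 2

Step 1 — factor the characteristic polynomial to read off the algebraic multiplicities:
  χ_A(x) = (x - 4)^3

Step 2 — compute geometric multiplicities via the rank-nullity identity g(λ) = n − rank(A − λI):
  rank(A − (4)·I) = 1, so dim ker(A − (4)·I) = n − 1 = 2

Summary:
  λ = 4: algebraic multiplicity = 3, geometric multiplicity = 2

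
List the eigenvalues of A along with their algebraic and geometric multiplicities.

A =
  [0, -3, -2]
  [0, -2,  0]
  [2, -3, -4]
λ = -2: alg = 3, geom = 2

Step 1 — factor the characteristic polynomial to read off the algebraic multiplicities:
  χ_A(x) = (x + 2)^3

Step 2 — compute geometric multiplicities via the rank-nullity identity g(λ) = n − rank(A − λI):
  rank(A − (-2)·I) = 1, so dim ker(A − (-2)·I) = n − 1 = 2

Summary:
  λ = -2: algebraic multiplicity = 3, geometric multiplicity = 2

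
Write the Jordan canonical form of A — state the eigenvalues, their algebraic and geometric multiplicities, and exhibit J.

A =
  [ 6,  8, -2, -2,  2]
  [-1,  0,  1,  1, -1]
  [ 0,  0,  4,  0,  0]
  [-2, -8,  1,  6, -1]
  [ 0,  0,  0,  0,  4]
J_3(4) ⊕ J_1(4) ⊕ J_1(4)

The characteristic polynomial is
  det(x·I − A) = x^5 - 20*x^4 + 160*x^3 - 640*x^2 + 1280*x - 1024 = (x - 4)^5

Eigenvalues and multiplicities (the geometric multiplicity of λ is n − rank(A − λI), which equals the number of Jordan blocks for λ):
  λ = 4: algebraic multiplicity = 5, geometric multiplicity = 3

Determining the block sizes for each eigenvalue:
  λ = 4: with am = 5 and gm = 3, the partition is not yet determined (e.g. several partitions of 5 into 3 parts exist). Let N = A − (4)·I. Computing rank(N^1) = 2, rank(N^2) = 1, rank(N^3) = 0; the number of blocks of size ≥ j is rank(N^{j−1}) − rank(N^j), giving [3, 1, 1]. So we have 1 block(s) of size 3, 2 block(s) of size 1 → block sizes [3, 1, 1]

Assembling the blocks gives a Jordan form
J =
  [4, 1, 0, 0, 0]
  [0, 4, 1, 0, 0]
  [0, 0, 4, 0, 0]
  [0, 0, 0, 4, 0]
  [0, 0, 0, 0, 4]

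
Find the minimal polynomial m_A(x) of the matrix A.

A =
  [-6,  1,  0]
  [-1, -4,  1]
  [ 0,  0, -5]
x^3 + 15*x^2 + 75*x + 125

The characteristic polynomial is χ_A(x) = (x + 5)^3, so the eigenvalues are known. The minimal polynomial is
  m_A(x) = Π_λ (x − λ)^{k_λ}
where k_λ is the size of the *largest* Jordan block for λ (equivalently, the smallest k with (A − λI)^k v = 0 for every generalised eigenvector v of λ).

  λ = -5: largest Jordan block has size 3, contributing (x + 5)^3

So m_A(x) = (x + 5)^3 = x^3 + 15*x^2 + 75*x + 125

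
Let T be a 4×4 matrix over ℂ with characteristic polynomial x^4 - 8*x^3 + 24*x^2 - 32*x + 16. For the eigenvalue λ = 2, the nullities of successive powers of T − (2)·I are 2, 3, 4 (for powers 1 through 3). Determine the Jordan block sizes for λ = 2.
Block sizes for λ = 2: [3, 1]

From the dimensions of kernels of powers, the number of Jordan blocks of size at least j is d_j − d_{j−1} where d_j = dim ker(N^j) (with d_0 = 0). Computing the differences gives [2, 1, 1].
The number of blocks of size exactly k is (#blocks of size ≥ k) − (#blocks of size ≥ k + 1), so the partition is: 1 block(s) of size 1, 1 block(s) of size 3.
In nonincreasing order the block sizes are [3, 1].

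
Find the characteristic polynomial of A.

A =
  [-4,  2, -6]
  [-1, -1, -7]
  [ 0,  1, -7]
x^3 + 12*x^2 + 48*x + 64

Expanding det(x·I − A) (e.g. by cofactor expansion or by noting that A is similar to its Jordan form J, which has the same characteristic polynomial as A) gives
  χ_A(x) = x^3 + 12*x^2 + 48*x + 64
which factors as (x + 4)^3. The eigenvalues (with algebraic multiplicities) are λ = -4 with multiplicity 3.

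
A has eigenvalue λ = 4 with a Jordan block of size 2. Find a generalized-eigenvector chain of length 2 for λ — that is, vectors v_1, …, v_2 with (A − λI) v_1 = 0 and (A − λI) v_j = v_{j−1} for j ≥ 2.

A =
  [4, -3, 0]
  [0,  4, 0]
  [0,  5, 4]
A Jordan chain for λ = 4 of length 2:
v_1 = (-3, 0, 5)ᵀ
v_2 = (0, 1, 0)ᵀ

Let N = A − (4)·I. We want v_2 with N^2 v_2 = 0 but N^1 v_2 ≠ 0; then v_{j-1} := N · v_j for j = 2, …, 2.

Pick v_2 = (0, 1, 0)ᵀ.
Then v_1 = N · v_2 = (-3, 0, 5)ᵀ.

Sanity check: (A − (4)·I) v_1 = (0, 0, 0)ᵀ = 0. ✓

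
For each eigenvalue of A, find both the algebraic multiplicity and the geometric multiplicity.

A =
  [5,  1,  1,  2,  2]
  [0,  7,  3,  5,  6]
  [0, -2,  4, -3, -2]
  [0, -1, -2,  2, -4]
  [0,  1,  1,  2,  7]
λ = 5: alg = 5, geom = 3

Step 1 — factor the characteristic polynomial to read off the algebraic multiplicities:
  χ_A(x) = (x - 5)^5

Step 2 — compute geometric multiplicities via the rank-nullity identity g(λ) = n − rank(A − λI):
  rank(A − (5)·I) = 2, so dim ker(A − (5)·I) = n − 2 = 3

Summary:
  λ = 5: algebraic multiplicity = 5, geometric multiplicity = 3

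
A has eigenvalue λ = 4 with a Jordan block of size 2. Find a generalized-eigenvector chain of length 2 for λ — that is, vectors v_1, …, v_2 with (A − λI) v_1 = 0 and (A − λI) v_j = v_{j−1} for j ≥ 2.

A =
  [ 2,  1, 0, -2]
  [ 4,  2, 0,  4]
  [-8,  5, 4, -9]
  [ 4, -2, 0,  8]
A Jordan chain for λ = 4 of length 2:
v_1 = (-2, 4, -8, 4)ᵀ
v_2 = (1, 0, 0, 0)ᵀ

Let N = A − (4)·I. We want v_2 with N^2 v_2 = 0 but N^1 v_2 ≠ 0; then v_{j-1} := N · v_j for j = 2, …, 2.

Pick v_2 = (1, 0, 0, 0)ᵀ.
Then v_1 = N · v_2 = (-2, 4, -8, 4)ᵀ.

Sanity check: (A − (4)·I) v_1 = (0, 0, 0, 0)ᵀ = 0. ✓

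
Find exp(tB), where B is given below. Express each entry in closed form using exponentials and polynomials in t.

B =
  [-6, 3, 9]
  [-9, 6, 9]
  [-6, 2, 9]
e^{tB} =
  [-9*t*exp(3*t) + exp(3*t), 3*t*exp(3*t), 9*t*exp(3*t)]
  [-9*t*exp(3*t), 3*t*exp(3*t) + exp(3*t), 9*t*exp(3*t)]
  [-6*t*exp(3*t), 2*t*exp(3*t), 6*t*exp(3*t) + exp(3*t)]

Strategy: write B = P · J · P⁻¹ where J is a Jordan canonical form, so e^{tB} = P · e^{tJ} · P⁻¹, and e^{tJ} can be computed block-by-block.

B has Jordan form
J =
  [3, 1, 0]
  [0, 3, 0]
  [0, 0, 3]
(up to reordering of blocks).

Per-block formulas:
  For a 2×2 Jordan block J_2(3): exp(t · J_2(3)) = e^(3t)·(I + t·N), where N is the 2×2 nilpotent shift.
  For a 1×1 block at λ = 3: exp(t · [3]) = [e^(3t)].

After assembling e^{tJ} and conjugating by P, we get:

e^{tB} =
  [-9*t*exp(3*t) + exp(3*t), 3*t*exp(3*t), 9*t*exp(3*t)]
  [-9*t*exp(3*t), 3*t*exp(3*t) + exp(3*t), 9*t*exp(3*t)]
  [-6*t*exp(3*t), 2*t*exp(3*t), 6*t*exp(3*t) + exp(3*t)]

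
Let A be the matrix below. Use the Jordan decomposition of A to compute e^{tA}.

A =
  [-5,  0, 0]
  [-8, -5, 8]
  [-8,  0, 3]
e^{tA} =
  [exp(-5*t), 0, 0]
  [-exp(3*t) + exp(-5*t), exp(-5*t), exp(3*t) - exp(-5*t)]
  [-exp(3*t) + exp(-5*t), 0, exp(3*t)]

Strategy: write A = P · J · P⁻¹ where J is a Jordan canonical form, so e^{tA} = P · e^{tJ} · P⁻¹, and e^{tJ} can be computed block-by-block.

A has Jordan form
J =
  [-5,  0, 0]
  [ 0, -5, 0]
  [ 0,  0, 3]
(up to reordering of blocks).

Per-block formulas:
  For a 1×1 block at λ = -5: exp(t · [-5]) = [e^(-5t)].
  For a 1×1 block at λ = 3: exp(t · [3]) = [e^(3t)].

After assembling e^{tJ} and conjugating by P, we get:

e^{tA} =
  [exp(-5*t), 0, 0]
  [-exp(3*t) + exp(-5*t), exp(-5*t), exp(3*t) - exp(-5*t)]
  [-exp(3*t) + exp(-5*t), 0, exp(3*t)]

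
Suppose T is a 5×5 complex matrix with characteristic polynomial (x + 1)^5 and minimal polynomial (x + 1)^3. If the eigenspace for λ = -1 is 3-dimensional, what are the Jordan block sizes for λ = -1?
Block sizes for λ = -1: [3, 1, 1]

Step 1 — from the characteristic polynomial, algebraic multiplicity of λ = -1 is 5. From dim ker(T − (-1)·I) = 3, there are exactly 3 Jordan blocks for λ = -1.
Step 2 — from the minimal polynomial, the factor (x + 1)^3 tells us the largest block for λ = -1 has size 3.
Step 3 — with total size 5, 3 blocks, and largest block 3, the block sizes (in nonincreasing order) are [3, 1, 1].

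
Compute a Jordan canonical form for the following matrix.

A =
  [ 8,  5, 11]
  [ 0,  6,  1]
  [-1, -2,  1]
J_3(5)

The characteristic polynomial is
  det(x·I − A) = x^3 - 15*x^2 + 75*x - 125 = (x - 5)^3

Eigenvalues and multiplicities (the geometric multiplicity of λ is n − rank(A − λI), which equals the number of Jordan blocks for λ):
  λ = 5: algebraic multiplicity = 3, geometric multiplicity = 1

Determining the block sizes for each eigenvalue:
  λ = 5: one block (gm = 1), so the single block has size am = 3 → block sizes [3]

Assembling the blocks gives a Jordan form
J =
  [5, 1, 0]
  [0, 5, 1]
  [0, 0, 5]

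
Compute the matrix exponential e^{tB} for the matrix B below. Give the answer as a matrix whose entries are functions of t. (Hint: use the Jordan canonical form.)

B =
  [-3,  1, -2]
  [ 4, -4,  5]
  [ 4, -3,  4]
e^{tB} =
  [-2*t*exp(-t) + exp(-t), t^2*exp(-t)/2 + t*exp(-t), -t^2*exp(-t)/2 - 2*t*exp(-t)]
  [4*t*exp(-t), -t^2*exp(-t) - 3*t*exp(-t) + exp(-t), t^2*exp(-t) + 5*t*exp(-t)]
  [4*t*exp(-t), -t^2*exp(-t) - 3*t*exp(-t), t^2*exp(-t) + 5*t*exp(-t) + exp(-t)]

Strategy: write B = P · J · P⁻¹ where J is a Jordan canonical form, so e^{tB} = P · e^{tJ} · P⁻¹, and e^{tJ} can be computed block-by-block.

B has Jordan form
J =
  [-1,  1,  0]
  [ 0, -1,  1]
  [ 0,  0, -1]
(up to reordering of blocks).

Per-block formulas:
  For a 3×3 Jordan block J_3(-1): exp(t · J_3(-1)) = e^(-1t)·(I + t·N + (t^2/2)·N^2), where N is the 3×3 nilpotent shift.

After assembling e^{tJ} and conjugating by P, we get:

e^{tB} =
  [-2*t*exp(-t) + exp(-t), t^2*exp(-t)/2 + t*exp(-t), -t^2*exp(-t)/2 - 2*t*exp(-t)]
  [4*t*exp(-t), -t^2*exp(-t) - 3*t*exp(-t) + exp(-t), t^2*exp(-t) + 5*t*exp(-t)]
  [4*t*exp(-t), -t^2*exp(-t) - 3*t*exp(-t), t^2*exp(-t) + 5*t*exp(-t) + exp(-t)]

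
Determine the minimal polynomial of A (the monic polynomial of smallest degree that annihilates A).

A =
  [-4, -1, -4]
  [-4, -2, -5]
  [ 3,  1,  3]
x^3 + 3*x^2 + 3*x + 1

The characteristic polynomial is χ_A(x) = (x + 1)^3, so the eigenvalues are known. The minimal polynomial is
  m_A(x) = Π_λ (x − λ)^{k_λ}
where k_λ is the size of the *largest* Jordan block for λ (equivalently, the smallest k with (A − λI)^k v = 0 for every generalised eigenvector v of λ).

  λ = -1: largest Jordan block has size 3, contributing (x + 1)^3

So m_A(x) = (x + 1)^3 = x^3 + 3*x^2 + 3*x + 1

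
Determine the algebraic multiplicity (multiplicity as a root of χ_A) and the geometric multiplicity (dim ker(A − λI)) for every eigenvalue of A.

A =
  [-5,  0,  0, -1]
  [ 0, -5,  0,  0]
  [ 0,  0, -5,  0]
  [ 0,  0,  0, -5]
λ = -5: alg = 4, geom = 3

Step 1 — factor the characteristic polynomial to read off the algebraic multiplicities:
  χ_A(x) = (x + 5)^4

Step 2 — compute geometric multiplicities via the rank-nullity identity g(λ) = n − rank(A − λI):
  rank(A − (-5)·I) = 1, so dim ker(A − (-5)·I) = n − 1 = 3

Summary:
  λ = -5: algebraic multiplicity = 4, geometric multiplicity = 3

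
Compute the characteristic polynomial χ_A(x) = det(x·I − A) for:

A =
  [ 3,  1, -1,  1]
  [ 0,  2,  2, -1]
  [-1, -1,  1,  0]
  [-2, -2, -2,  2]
x^4 - 8*x^3 + 24*x^2 - 32*x + 16

Expanding det(x·I − A) (e.g. by cofactor expansion or by noting that A is similar to its Jordan form J, which has the same characteristic polynomial as A) gives
  χ_A(x) = x^4 - 8*x^3 + 24*x^2 - 32*x + 16
which factors as (x - 2)^4. The eigenvalues (with algebraic multiplicities) are λ = 2 with multiplicity 4.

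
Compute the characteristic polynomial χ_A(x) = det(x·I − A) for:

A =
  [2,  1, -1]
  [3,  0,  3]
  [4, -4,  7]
x^3 - 9*x^2 + 27*x - 27

Expanding det(x·I − A) (e.g. by cofactor expansion or by noting that A is similar to its Jordan form J, which has the same characteristic polynomial as A) gives
  χ_A(x) = x^3 - 9*x^2 + 27*x - 27
which factors as (x - 3)^3. The eigenvalues (with algebraic multiplicities) are λ = 3 with multiplicity 3.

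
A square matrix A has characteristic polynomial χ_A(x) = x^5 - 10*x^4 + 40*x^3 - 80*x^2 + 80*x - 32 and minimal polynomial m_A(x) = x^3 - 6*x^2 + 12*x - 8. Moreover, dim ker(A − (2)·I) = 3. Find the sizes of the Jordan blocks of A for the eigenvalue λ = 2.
Block sizes for λ = 2: [3, 1, 1]

Step 1 — from the characteristic polynomial, algebraic multiplicity of λ = 2 is 5. From dim ker(A − (2)·I) = 3, there are exactly 3 Jordan blocks for λ = 2.
Step 2 — from the minimal polynomial, the factor (x − 2)^3 tells us the largest block for λ = 2 has size 3.
Step 3 — with total size 5, 3 blocks, and largest block 3, the block sizes (in nonincreasing order) are [3, 1, 1].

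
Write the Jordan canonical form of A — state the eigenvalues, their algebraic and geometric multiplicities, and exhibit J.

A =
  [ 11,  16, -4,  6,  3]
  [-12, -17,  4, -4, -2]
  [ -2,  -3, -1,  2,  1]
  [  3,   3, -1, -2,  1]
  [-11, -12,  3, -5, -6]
J_3(-3) ⊕ J_2(-3)

The characteristic polynomial is
  det(x·I − A) = x^5 + 15*x^4 + 90*x^3 + 270*x^2 + 405*x + 243 = (x + 3)^5

Eigenvalues and multiplicities (the geometric multiplicity of λ is n − rank(A − λI), which equals the number of Jordan blocks for λ):
  λ = -3: algebraic multiplicity = 5, geometric multiplicity = 2

Determining the block sizes for each eigenvalue:
  λ = -3: with am = 5 and gm = 2, the partition is not yet determined (e.g. several partitions of 5 into 2 parts exist). Let N = A − (-3)·I. Computing rank(N^1) = 3, rank(N^2) = 1, rank(N^3) = 0; the number of blocks of size ≥ j is rank(N^{j−1}) − rank(N^j), giving [2, 2, 1]. So we have 1 block(s) of size 3, 1 block(s) of size 2 → block sizes [3, 2]

Assembling the blocks gives a Jordan form
J =
  [-3,  1,  0,  0,  0]
  [ 0, -3,  1,  0,  0]
  [ 0,  0, -3,  0,  0]
  [ 0,  0,  0, -3,  1]
  [ 0,  0,  0,  0, -3]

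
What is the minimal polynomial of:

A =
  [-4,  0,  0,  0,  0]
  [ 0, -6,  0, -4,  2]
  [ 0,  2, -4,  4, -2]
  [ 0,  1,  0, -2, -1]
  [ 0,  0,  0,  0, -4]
x^2 + 8*x + 16

The characteristic polynomial is χ_A(x) = (x + 4)^5, so the eigenvalues are known. The minimal polynomial is
  m_A(x) = Π_λ (x − λ)^{k_λ}
where k_λ is the size of the *largest* Jordan block for λ (equivalently, the smallest k with (A − λI)^k v = 0 for every generalised eigenvector v of λ).

  λ = -4: largest Jordan block has size 2, contributing (x + 4)^2

So m_A(x) = (x + 4)^2 = x^2 + 8*x + 16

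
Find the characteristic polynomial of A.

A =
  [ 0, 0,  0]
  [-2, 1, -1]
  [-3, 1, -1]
x^3

Expanding det(x·I − A) (e.g. by cofactor expansion or by noting that A is similar to its Jordan form J, which has the same characteristic polynomial as A) gives
  χ_A(x) = x^3
which factors as x^3. The eigenvalues (with algebraic multiplicities) are λ = 0 with multiplicity 3.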